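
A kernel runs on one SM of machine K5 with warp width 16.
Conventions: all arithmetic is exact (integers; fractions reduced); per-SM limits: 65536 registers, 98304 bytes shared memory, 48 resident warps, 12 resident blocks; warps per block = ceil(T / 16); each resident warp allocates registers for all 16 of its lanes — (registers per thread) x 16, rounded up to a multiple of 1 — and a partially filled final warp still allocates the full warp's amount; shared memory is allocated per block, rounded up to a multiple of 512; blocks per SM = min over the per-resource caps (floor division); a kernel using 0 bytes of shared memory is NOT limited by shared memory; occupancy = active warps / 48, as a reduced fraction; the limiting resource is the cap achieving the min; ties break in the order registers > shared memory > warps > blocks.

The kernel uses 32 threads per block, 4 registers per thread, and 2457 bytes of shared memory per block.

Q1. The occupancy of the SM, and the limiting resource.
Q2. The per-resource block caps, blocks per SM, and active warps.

Answer: occupancy 1/2, limited by blocks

registers: 512 blocks
shared memory: 38 blocks
warps: 24 blocks
blocks: 12 blocks

Answer: 12 blocks, 24 active warps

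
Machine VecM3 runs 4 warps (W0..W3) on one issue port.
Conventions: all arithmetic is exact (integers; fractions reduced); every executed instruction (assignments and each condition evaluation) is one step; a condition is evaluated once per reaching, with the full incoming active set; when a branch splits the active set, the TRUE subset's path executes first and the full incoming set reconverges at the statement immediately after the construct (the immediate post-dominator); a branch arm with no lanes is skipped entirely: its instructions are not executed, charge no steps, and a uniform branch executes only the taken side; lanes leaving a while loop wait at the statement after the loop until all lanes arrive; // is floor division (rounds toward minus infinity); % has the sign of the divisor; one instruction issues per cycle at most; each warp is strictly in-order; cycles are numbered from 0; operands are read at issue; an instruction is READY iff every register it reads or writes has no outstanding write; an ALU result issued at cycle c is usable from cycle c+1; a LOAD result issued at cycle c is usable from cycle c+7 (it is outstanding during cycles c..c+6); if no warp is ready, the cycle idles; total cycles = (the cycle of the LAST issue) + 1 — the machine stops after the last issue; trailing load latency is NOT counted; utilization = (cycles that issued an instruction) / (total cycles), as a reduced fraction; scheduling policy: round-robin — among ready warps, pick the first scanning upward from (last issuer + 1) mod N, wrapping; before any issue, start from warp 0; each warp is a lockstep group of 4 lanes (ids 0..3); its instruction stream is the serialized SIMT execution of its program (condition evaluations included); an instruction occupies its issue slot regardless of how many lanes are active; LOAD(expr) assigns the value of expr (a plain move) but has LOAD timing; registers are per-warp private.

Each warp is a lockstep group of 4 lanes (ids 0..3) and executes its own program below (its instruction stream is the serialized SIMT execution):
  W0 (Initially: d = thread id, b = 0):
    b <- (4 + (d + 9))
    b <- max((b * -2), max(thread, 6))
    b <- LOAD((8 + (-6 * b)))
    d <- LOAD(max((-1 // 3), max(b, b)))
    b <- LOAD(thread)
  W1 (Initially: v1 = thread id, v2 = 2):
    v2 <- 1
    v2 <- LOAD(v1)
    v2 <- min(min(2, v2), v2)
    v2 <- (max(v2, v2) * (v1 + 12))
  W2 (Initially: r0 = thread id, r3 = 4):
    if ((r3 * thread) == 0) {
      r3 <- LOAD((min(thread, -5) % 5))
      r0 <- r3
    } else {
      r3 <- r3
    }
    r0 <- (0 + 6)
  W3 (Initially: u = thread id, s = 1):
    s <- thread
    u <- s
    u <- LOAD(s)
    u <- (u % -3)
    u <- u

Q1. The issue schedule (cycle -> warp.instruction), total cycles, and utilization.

cycle 0: W0.I0
cycle 1: W1.I0
cycle 2: W2.I0
cycle 3: W3.I0
cycle 4: W0.I1
cycle 5: W1.I1
cycle 6: W2.I1
cycle 7: W3.I1
cycle 8: W0.I2
cycle 9: W3.I2
cycle 10: idle
cycle 11: idle
cycle 12: W1.I2
cycle 13: W2.I2
cycle 14: W1.I3
cycle 15: W2.I3
cycle 16: W3.I3
cycle 17: W0.I3
cycle 18: W2.I4
cycle 19: W3.I4
cycle 20: W0.I4

Answer: 21 cycles, utilization 19/21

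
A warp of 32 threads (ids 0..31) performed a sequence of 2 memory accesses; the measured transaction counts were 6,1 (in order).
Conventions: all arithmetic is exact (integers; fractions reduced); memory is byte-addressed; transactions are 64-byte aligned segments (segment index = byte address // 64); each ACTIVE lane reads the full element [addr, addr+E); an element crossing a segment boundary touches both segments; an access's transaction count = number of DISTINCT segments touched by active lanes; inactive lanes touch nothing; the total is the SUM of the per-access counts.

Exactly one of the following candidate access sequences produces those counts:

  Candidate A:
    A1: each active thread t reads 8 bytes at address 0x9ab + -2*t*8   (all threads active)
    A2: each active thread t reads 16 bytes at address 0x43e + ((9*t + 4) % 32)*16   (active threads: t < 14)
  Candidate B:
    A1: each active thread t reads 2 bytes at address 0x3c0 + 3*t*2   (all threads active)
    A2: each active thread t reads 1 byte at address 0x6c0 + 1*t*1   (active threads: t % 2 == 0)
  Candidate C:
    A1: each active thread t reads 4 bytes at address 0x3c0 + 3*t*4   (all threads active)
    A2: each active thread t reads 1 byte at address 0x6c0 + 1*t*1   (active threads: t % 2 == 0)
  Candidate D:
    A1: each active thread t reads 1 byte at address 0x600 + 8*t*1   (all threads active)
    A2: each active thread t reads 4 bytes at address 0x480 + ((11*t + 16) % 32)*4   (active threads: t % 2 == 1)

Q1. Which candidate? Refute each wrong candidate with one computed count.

A: A1 gives 9 transactions, not 6
B: A1 gives 3 transactions, not 6
D: A1 gives 4 transactions, not 6
C: all counts match (6,1)

Answer: C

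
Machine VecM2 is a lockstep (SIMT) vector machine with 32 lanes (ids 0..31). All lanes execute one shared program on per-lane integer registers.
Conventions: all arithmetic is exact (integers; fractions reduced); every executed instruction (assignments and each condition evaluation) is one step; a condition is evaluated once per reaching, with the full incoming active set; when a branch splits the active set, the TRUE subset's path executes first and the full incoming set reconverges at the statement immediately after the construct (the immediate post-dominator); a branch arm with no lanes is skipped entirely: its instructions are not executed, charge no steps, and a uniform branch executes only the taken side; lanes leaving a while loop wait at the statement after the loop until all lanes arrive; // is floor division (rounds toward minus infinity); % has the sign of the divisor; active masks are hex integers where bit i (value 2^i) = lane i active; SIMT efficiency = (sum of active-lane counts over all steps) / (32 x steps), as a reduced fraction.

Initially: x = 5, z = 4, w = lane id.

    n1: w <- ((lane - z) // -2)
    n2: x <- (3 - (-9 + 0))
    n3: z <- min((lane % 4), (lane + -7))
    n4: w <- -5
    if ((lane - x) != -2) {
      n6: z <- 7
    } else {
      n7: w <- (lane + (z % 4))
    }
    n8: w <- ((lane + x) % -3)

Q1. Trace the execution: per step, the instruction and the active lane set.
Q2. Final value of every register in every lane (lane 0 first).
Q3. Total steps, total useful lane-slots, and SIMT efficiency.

step 0: w <- ((lane - z) // -2)      0xffffffff
step 1: x <- (3 - (-9 + 0))          0xffffffff
step 2: z <- min((lane % 4), (lane + -7)) 0xffffffff
step 3: w <- -5                      0xffffffff
step 4: eval ((lane - x) != -2)      0xffffffff
step 5: z <- 7                       0xfffffbff
step 6: w <- (lane + (z % 4))        0x00000400
step 7: w <- ((lane + x) % -3)       0xffffffff

Answer: 8 steps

x: 12,12,12,12,12,12,12,12,12,12,12,12,12,12,12,12,12,12,12,12,12,12,12,12,12,12,12,12,12,12,12,12
z: 7,7,7,7,7,7,7,7,7,7,2,7,7,7,7,7,7,7,7,7,7,7,7,7,7,7,7,7,7,7,7,7
w: 0,-2,-1,0,-2,-1,0,-2,-1,0,-2,-1,0,-2,-1,0,-2,-1,0,-2,-1,0,-2,-1,0,-2,-1,0,-2,-1,0,-2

steps = 8; useful = 224; efficiency = 224/256 = 7/8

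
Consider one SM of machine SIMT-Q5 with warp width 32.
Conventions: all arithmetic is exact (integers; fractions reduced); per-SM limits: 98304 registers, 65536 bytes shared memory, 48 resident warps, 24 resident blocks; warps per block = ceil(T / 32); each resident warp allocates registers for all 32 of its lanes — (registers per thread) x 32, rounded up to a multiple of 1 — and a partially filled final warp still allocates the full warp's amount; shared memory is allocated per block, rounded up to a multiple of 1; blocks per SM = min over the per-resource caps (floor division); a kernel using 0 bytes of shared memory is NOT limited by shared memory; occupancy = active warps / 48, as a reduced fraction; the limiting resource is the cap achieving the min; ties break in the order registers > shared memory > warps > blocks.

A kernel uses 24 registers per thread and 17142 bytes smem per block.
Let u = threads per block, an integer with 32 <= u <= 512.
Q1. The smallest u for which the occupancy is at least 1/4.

Answer: u = 97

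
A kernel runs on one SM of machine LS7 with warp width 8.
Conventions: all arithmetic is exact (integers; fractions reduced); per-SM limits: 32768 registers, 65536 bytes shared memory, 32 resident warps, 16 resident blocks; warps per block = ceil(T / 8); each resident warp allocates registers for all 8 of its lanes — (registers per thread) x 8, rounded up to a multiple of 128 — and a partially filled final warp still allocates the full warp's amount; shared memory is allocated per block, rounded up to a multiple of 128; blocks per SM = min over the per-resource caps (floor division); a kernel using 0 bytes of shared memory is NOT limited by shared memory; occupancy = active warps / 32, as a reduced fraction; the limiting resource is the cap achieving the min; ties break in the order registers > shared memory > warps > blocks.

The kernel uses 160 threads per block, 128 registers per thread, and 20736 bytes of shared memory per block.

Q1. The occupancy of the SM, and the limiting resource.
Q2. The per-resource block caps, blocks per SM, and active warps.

Answer: occupancy 5/8, limited by registers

registers: 1 block
shared memory: 3 blocks
warps: 1 block
blocks: 16 blocks

Answer: 1 block, 20 active warps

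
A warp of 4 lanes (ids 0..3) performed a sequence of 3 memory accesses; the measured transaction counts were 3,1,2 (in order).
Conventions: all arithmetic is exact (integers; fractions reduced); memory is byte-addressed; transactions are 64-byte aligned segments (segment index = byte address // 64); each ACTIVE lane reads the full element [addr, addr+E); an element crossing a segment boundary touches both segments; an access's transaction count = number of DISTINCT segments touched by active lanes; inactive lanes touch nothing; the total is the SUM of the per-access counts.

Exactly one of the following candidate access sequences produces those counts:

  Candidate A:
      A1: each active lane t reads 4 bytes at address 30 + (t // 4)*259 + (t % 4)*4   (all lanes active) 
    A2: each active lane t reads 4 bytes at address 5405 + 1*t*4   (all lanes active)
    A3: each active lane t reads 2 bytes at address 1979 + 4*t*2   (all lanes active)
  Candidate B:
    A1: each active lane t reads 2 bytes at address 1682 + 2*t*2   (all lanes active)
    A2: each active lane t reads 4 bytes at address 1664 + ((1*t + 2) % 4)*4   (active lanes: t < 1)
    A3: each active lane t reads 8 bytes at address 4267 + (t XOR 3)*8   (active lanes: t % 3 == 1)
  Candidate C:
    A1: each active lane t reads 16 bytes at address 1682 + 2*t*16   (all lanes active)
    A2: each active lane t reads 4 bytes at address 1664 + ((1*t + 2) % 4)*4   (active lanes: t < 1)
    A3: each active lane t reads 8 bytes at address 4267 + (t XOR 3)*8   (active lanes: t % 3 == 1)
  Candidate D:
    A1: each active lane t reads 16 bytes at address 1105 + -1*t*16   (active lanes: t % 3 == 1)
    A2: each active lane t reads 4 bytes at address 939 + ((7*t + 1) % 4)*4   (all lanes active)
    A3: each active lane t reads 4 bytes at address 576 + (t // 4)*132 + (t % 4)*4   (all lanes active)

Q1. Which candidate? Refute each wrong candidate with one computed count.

A: A1 gives 1 transaction, not 3
B: A1 gives 1 transaction, not 3
D: A1 gives 1 transaction, not 3
C: all counts match (3,1,2)

Answer: C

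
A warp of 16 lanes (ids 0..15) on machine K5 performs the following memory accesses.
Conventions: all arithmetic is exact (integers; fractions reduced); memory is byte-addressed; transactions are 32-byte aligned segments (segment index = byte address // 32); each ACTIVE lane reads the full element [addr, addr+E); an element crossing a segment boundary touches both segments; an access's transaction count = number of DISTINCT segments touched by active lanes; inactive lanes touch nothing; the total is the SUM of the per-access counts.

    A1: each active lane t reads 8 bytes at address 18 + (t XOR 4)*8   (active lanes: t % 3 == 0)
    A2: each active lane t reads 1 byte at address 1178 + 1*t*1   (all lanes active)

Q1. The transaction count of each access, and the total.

A1: 4 transactions
A2: 2 transactions

Answer: 4,2; total 6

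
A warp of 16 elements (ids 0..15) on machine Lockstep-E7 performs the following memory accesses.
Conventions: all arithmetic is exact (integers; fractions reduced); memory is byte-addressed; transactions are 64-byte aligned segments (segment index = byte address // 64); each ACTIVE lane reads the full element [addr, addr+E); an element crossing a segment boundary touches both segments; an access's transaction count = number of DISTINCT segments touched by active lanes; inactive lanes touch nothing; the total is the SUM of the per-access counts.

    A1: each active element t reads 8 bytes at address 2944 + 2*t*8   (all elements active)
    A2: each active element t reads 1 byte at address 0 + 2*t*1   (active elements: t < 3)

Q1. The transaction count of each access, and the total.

A1: 4 transactions
A2: 1 transaction

Answer: 4,1; total 5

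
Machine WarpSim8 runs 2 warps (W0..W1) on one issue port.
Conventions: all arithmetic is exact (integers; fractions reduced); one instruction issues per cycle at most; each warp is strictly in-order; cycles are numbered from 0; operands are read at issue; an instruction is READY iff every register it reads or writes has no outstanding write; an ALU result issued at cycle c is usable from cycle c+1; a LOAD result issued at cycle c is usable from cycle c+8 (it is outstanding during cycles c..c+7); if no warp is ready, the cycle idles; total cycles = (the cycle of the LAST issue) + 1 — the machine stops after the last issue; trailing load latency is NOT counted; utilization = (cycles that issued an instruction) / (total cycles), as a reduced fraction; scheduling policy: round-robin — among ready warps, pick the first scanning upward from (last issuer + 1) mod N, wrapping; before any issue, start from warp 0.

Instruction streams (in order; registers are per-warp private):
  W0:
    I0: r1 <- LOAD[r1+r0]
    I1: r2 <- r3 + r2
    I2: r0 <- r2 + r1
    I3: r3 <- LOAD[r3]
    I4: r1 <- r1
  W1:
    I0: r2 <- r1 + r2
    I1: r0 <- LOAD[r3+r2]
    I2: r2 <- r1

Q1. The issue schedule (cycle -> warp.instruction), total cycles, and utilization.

cycle 0: W0.I0
cycle 1: W1.I0
cycle 2: W0.I1
cycle 3: W1.I1
cycle 4: W1.I2
cycle 5: idle
cycle 6: idle
cycle 7: idle
cycle 8: W0.I2
cycle 9: W0.I3
cycle 10: W0.I4

Answer: 11 cycles, utilization 8/11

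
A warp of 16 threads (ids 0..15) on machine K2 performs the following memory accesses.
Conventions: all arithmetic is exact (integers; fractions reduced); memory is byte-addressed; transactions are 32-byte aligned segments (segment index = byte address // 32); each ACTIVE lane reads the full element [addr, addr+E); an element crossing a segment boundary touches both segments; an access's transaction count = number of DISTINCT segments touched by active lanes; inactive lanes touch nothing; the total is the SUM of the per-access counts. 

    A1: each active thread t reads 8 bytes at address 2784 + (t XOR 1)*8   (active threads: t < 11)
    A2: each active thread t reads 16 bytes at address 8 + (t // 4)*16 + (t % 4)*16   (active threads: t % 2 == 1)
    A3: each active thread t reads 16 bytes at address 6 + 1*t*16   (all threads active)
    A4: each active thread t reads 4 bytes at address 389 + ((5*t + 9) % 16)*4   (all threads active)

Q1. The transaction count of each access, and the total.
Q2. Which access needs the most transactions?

A1: 3 transactions
A2: 4 transactions
A3: 9 transactions
A4: 3 transactions

Answer: 3,4,9,3; total 19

Answer: A3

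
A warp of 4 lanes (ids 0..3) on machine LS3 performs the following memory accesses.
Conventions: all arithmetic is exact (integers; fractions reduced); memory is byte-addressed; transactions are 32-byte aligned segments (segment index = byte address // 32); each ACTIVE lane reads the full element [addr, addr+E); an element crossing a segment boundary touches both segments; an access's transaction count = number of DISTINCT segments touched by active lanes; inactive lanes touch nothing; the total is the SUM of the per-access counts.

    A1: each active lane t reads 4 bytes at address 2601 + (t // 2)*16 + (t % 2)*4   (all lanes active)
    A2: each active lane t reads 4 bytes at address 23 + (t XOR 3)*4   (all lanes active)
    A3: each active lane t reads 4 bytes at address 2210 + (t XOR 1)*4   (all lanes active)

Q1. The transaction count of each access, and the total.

A1: 2 transactions
A2: 2 transactions
A3: 1 transaction

Answer: 2,2,1; total 5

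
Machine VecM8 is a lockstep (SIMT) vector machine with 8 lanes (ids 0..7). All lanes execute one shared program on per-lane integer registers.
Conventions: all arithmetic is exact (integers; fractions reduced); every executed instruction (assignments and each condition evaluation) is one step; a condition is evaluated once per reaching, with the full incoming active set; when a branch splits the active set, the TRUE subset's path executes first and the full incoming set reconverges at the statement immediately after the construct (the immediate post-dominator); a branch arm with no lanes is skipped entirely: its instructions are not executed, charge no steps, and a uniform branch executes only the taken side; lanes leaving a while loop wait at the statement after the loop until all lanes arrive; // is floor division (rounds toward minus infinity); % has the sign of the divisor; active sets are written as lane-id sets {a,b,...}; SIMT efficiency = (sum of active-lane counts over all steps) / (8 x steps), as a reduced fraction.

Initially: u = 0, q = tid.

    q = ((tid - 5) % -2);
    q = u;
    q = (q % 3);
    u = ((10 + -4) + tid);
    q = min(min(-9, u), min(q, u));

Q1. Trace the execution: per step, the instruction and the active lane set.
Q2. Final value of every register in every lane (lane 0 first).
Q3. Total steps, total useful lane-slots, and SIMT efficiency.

step 0: q <- ((tid - 5) % -2)        {0,1,2,3,4,5,6,7}
step 1: q <- u                       {0,1,2,3,4,5,6,7}
step 2: q <- (q % 3)                 {0,1,2,3,4,5,6,7}
step 3: u <- ((10 + -4) + tid)       {0,1,2,3,4,5,6,7}
step 4: q <- min(min(-9, u), min(q, u)) {0,1,2,3,4,5,6,7}

Answer: 5 steps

u: 6,7,8,9,10,11,12,13
q: -9,-9,-9,-9,-9,-9,-9,-9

steps = 5; useful = 40; efficiency = 40/40 = 1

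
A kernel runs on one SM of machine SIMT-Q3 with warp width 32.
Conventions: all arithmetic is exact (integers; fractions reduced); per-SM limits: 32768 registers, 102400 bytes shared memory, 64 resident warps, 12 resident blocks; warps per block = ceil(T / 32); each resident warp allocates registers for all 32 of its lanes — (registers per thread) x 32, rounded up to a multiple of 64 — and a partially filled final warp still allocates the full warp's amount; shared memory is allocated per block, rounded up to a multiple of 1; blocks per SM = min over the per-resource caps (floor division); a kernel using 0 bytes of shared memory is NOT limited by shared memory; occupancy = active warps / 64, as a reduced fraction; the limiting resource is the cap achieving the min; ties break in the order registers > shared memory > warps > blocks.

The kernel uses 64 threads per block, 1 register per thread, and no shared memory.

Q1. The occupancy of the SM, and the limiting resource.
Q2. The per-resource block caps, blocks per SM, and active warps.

Answer: occupancy 3/8, limited by blocks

registers: 256 blocks
shared memory: no limit (kernel uses none)
warps: 32 blocks
blocks: 12 blocks

Answer: 12 blocks, 24 active warps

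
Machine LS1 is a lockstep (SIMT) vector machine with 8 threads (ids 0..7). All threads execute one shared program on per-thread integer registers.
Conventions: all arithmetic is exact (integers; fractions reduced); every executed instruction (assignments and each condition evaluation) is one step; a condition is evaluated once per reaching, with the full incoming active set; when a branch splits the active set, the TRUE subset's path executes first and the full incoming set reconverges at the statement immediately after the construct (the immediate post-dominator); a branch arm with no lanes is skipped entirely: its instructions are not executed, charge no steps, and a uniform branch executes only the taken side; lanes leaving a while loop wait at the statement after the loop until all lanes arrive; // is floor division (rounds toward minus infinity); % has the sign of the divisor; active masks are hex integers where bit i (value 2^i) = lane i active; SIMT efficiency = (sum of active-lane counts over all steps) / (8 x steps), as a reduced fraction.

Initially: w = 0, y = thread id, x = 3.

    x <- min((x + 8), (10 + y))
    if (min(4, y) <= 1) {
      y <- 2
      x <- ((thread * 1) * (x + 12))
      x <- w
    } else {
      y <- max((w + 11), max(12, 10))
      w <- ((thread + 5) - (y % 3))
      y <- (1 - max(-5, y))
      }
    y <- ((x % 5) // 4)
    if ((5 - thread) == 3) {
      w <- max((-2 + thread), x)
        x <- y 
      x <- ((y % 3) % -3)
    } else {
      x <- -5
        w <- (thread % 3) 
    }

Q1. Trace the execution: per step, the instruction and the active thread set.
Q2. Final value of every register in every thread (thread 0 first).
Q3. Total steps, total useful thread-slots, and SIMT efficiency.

step 0: x <- min((x + 8), (10 + y))  0xff
step 1: eval (min(4, y) <= 1)        0xff
step 2: y <- 2                       0x03
step 3: x <- ((thread * 1) * (x + 12)) 0x03
step 4: x <- w                       0x03
step 5: y <- max((w + 11), max(12, 10)) 0xfc
step 6: w <- ((thread + 5) - (y % 3)) 0xfc
step 7: y <- (1 - max(-5, y))        0xfc
step 8: y <- ((x % 5) // 4)          0xff
step 9: eval ((5 - thread) == 3)     0xff
step 10: w <- max((-2 + thread), x)   0x04
step 11: x <- y                       0x04
step 12: x <- ((y % 3) % -3)          0x04
step 13: x <- -5                      0xfb
step 14: w <- (thread % 3)            0xfb

Answer: 15 steps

w: 0,1,11,0,1,2,0,1
y: 0,0,0,0,0,0,0,0
x: -5,-5,0,-5,-5,-5,-5,-5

steps = 15; useful = 73; efficiency = 73/120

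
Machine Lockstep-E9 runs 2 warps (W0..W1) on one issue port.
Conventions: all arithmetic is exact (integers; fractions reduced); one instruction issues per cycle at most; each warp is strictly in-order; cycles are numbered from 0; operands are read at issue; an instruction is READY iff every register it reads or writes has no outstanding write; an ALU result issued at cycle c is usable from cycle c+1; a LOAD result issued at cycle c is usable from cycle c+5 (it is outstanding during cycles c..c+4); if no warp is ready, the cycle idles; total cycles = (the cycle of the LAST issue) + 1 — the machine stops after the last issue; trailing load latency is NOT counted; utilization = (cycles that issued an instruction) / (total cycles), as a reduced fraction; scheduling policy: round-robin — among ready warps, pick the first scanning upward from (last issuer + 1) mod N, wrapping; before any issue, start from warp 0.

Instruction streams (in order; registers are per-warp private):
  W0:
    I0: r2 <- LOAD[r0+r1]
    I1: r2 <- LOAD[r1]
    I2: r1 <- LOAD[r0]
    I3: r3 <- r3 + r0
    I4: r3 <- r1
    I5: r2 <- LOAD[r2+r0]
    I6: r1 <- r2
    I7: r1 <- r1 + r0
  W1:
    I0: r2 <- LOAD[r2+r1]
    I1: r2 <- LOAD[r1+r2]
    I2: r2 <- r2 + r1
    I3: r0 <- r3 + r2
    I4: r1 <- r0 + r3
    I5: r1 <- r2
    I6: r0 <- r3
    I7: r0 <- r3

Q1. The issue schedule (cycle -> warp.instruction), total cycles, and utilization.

cycle 0: W0.I0
cycle 1: W1.I0
cycle 2: idle
cycle 3: idle
cycle 4: idle
cycle 5: W0.I1
cycle 6: W1.I1
cycle 7: W0.I2
cycle 8: W0.I3
cycle 9: idle
cycle 10: idle
cycle 11: W1.I2
cycle 12: W0.I4
cycle 13: W1.I3
cycle 14: W0.I5
cycle 15: W1.I4
cycle 16: W1.I5
cycle 17: W1.I6
cycle 18: W1.I7
cycle 19: W0.I6
cycle 20: W0.I7

Answer: 21 cycles, utilization 16/21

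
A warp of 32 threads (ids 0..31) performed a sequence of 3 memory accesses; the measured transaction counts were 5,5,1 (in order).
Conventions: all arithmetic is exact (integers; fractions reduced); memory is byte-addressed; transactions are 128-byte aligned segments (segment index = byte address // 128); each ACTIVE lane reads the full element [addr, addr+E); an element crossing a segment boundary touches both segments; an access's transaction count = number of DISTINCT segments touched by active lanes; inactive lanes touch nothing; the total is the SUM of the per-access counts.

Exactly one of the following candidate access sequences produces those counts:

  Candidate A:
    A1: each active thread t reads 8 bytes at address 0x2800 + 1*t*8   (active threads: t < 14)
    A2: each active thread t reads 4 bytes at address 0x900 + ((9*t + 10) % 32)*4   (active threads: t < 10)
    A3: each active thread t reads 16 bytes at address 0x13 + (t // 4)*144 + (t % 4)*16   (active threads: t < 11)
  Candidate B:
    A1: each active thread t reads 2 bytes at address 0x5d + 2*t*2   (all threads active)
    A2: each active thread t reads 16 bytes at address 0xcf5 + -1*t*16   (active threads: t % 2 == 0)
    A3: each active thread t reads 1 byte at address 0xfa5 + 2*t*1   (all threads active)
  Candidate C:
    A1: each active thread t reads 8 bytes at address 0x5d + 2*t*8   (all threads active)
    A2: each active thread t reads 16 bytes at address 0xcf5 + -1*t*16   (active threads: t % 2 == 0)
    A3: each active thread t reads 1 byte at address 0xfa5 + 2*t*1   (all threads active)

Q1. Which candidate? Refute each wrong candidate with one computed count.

A: A1 gives 1 transaction, not 5
B: A1 gives 2 transactions, not 5
C: all counts match (5,5,1)

Answer: C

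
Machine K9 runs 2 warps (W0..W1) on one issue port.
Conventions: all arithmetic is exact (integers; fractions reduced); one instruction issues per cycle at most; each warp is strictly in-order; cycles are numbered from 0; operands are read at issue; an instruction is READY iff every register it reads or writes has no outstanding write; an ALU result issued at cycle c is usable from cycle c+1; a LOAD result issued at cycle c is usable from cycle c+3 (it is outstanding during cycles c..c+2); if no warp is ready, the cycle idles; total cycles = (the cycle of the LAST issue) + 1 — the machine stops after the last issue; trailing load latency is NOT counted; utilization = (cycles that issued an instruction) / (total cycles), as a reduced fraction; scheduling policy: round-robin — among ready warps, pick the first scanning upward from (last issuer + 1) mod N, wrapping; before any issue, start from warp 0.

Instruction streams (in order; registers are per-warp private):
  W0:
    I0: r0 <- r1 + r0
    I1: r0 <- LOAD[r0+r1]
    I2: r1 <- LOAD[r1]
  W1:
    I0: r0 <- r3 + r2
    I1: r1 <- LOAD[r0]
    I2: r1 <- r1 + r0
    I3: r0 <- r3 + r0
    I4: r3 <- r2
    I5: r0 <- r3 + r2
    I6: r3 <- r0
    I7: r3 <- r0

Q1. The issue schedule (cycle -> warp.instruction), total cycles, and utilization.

cycle 0: W0.I0
cycle 1: W1.I0
cycle 2: W0.I1
cycle 3: W1.I1
cycle 4: W0.I2
cycle 5: idle
cycle 6: W1.I2
cycle 7: W1.I3
cycle 8: W1.I4
cycle 9: W1.I5
cycle 10: W1.I6
cycle 11: W1.I7

Answer: 12 cycles, utilization 11/12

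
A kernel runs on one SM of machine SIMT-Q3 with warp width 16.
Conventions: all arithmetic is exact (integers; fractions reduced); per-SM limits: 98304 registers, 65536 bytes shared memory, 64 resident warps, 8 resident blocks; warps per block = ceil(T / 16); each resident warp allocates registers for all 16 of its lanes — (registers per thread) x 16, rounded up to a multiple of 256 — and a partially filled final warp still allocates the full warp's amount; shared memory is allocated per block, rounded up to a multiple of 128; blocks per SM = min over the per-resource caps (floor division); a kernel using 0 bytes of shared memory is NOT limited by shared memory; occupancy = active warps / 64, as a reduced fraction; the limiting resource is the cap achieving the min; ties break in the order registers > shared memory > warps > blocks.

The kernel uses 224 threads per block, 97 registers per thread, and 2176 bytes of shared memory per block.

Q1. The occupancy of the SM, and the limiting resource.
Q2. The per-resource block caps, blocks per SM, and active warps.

Answer: occupancy 21/32, limited by registers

registers: 3 blocks
shared memory: 30 blocks
warps: 4 blocks
blocks: 8 blocks

Answer: 3 blocks, 42 active warps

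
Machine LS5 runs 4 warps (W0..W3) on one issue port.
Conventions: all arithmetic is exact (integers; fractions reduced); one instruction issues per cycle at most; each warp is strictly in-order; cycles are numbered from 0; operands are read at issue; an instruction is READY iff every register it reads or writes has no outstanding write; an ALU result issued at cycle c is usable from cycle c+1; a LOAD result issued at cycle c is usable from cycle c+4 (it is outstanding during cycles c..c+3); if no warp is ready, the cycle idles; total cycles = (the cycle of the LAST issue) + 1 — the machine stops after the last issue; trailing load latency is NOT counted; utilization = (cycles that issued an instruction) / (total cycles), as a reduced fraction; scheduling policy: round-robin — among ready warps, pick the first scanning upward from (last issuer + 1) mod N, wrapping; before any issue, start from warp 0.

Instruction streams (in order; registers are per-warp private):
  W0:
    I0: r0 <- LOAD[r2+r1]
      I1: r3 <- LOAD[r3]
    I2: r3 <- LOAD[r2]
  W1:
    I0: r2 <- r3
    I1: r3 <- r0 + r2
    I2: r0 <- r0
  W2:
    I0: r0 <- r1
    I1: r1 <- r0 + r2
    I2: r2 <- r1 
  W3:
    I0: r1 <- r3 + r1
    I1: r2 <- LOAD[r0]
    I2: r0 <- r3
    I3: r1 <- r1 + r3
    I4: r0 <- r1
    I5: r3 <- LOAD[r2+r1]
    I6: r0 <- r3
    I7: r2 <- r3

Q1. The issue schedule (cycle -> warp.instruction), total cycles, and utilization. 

cycle 0: W0.I0
cycle 1: W1.I0
cycle 2: W2.I0
cycle 3: W3.I0
cycle 4: W0.I1
cycle 5: W1.I1
cycle 6: W2.I1
cycle 7: W3.I1
cycle 8: W0.I2
cycle 9: W1.I2
cycle 10: W2.I2
cycle 11: W3.I2
cycle 12: W3.I3
cycle 13: W3.I4
cycle 14: W3.I5
cycle 15: idle
cycle 16: idle
cycle 17: idle
cycle 18: W3.I6
cycle 19: W3.I7

Answer: 20 cycles, utilization 17/20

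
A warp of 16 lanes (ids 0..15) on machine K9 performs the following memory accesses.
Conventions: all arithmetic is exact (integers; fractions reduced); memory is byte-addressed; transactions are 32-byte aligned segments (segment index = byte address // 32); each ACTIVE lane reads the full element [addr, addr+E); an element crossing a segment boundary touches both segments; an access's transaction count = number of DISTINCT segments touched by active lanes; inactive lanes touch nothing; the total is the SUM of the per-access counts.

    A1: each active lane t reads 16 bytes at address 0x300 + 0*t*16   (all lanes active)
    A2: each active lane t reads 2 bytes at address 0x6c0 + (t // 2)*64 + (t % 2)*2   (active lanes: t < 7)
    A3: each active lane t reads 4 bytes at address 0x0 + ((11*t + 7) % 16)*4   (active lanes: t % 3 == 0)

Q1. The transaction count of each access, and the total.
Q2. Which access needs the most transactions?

A1: 1 transaction
A2: 4 transactions
A3: 2 transactions

Answer: 1,4,2; total 7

Answer: A2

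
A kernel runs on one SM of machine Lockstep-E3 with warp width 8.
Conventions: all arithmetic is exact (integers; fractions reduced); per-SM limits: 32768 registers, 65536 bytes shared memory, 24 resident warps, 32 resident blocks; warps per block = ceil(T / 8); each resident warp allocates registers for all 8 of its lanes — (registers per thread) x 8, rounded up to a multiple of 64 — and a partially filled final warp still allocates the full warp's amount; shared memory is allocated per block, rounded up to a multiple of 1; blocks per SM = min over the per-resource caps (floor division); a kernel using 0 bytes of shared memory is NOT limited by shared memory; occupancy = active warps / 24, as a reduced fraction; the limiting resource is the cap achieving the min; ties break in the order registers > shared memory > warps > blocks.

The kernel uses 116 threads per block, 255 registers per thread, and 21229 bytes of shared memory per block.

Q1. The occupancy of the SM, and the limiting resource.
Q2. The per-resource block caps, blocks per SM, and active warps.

Answer: occupancy 5/8, limited by registers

registers: 1 block
shared memory: 3 blocks
warps: 1 block
blocks: 32 blocks

Answer: 1 block, 15 active warps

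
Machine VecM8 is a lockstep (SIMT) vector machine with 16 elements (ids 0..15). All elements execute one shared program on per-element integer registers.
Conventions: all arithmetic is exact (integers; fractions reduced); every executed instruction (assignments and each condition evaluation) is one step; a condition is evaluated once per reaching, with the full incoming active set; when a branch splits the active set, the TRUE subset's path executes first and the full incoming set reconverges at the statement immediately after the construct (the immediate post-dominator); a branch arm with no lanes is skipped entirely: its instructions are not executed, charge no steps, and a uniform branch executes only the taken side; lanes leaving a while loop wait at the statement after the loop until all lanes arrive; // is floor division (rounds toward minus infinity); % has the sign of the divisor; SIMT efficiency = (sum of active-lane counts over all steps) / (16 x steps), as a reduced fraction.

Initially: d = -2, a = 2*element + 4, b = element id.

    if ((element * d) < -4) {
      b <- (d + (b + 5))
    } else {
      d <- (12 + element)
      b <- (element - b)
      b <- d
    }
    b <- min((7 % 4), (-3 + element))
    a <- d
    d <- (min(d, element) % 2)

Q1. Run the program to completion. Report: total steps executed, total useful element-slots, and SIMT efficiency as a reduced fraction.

Answer: 8 steps, 86 useful, 43/64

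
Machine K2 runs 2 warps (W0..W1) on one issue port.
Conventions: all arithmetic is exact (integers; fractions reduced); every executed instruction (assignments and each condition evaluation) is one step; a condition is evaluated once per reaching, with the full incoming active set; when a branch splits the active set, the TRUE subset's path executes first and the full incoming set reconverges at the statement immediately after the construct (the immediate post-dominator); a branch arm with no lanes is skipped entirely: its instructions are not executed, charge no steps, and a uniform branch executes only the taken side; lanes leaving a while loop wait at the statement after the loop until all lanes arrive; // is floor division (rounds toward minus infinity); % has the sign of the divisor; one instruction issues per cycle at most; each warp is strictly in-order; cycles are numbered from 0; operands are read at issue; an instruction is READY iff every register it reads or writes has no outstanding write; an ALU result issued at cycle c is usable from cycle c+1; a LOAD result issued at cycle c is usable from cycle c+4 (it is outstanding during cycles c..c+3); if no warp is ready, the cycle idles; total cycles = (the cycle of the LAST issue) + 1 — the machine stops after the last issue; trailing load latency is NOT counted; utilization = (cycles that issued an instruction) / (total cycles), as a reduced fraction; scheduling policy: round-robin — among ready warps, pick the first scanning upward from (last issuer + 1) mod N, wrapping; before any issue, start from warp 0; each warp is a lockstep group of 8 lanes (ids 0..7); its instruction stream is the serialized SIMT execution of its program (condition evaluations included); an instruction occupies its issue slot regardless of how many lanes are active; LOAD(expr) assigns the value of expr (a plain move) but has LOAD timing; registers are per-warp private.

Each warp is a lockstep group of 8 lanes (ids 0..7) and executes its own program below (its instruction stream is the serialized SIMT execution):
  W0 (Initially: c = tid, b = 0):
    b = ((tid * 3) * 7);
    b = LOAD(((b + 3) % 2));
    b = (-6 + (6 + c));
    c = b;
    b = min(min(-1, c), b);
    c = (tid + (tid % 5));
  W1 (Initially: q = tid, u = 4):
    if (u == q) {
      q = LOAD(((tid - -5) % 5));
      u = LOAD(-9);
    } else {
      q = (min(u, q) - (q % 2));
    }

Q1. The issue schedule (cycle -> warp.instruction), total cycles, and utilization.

cycle 0: W0.I0
cycle 1: W1.I0
cycle 2: W0.I1
cycle 3: W1.I1
cycle 4: W1.I2
cycle 5: idle
cycle 6: W0.I2
cycle 7: W0.I3
cycle 8: W1.I3
cycle 9: W0.I4
cycle 10: W0.I5

Answer: 11 cycles, utilization 10/11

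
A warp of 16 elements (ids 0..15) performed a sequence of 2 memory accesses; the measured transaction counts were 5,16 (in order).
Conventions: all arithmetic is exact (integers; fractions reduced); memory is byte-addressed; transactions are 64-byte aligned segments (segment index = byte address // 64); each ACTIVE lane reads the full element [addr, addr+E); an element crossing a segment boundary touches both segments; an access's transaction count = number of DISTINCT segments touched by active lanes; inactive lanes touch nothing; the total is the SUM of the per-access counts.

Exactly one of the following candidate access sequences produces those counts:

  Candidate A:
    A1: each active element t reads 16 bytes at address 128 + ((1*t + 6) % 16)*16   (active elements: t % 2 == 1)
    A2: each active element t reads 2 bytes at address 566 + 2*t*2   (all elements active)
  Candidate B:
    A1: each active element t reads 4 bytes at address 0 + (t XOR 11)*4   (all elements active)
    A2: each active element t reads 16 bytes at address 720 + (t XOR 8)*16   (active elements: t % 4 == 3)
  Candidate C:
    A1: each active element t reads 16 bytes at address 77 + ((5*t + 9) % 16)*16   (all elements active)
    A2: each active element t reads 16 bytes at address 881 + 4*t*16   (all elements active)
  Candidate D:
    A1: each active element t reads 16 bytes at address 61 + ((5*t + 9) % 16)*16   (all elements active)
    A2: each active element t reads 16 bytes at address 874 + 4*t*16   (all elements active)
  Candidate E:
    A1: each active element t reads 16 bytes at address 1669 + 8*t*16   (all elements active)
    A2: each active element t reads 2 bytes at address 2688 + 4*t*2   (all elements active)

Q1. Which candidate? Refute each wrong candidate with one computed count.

A: A1 gives 4 transactions, not 5
B: A1 gives 1 transaction, not 5
C: A2 gives 17 transactions, not 16
E: A1 gives 16 transactions, not 5
D: all counts match (5,16)

Answer: D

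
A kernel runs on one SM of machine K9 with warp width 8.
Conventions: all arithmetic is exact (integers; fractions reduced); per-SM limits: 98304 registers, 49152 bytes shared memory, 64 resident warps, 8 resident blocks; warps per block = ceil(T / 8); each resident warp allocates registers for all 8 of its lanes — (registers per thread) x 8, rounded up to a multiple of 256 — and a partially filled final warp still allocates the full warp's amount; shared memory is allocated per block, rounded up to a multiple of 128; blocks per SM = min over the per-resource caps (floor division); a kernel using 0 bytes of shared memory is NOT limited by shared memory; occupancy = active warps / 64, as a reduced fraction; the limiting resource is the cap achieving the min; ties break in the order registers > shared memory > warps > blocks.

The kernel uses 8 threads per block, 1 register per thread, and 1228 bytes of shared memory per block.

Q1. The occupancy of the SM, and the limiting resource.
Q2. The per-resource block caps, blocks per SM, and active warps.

Answer: occupancy 1/8, limited by blocks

registers: 384 blocks
shared memory: 38 blocks
warps: 64 blocks
blocks: 8 blocks

Answer: 8 blocks, 8 active warps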